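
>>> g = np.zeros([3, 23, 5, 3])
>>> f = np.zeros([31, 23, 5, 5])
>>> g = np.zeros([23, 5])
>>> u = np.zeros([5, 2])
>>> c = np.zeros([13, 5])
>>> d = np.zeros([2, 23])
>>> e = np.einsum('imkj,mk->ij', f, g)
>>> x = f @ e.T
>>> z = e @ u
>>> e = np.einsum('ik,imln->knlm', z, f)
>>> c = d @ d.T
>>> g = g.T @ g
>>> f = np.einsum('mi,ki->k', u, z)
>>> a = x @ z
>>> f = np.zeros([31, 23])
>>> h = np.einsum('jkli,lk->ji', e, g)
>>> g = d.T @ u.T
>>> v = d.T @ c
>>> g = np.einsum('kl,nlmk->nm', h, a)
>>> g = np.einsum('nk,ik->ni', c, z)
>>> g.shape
(2, 31)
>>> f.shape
(31, 23)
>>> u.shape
(5, 2)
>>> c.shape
(2, 2)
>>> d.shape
(2, 23)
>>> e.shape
(2, 5, 5, 23)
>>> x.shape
(31, 23, 5, 31)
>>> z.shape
(31, 2)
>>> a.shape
(31, 23, 5, 2)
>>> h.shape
(2, 23)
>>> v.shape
(23, 2)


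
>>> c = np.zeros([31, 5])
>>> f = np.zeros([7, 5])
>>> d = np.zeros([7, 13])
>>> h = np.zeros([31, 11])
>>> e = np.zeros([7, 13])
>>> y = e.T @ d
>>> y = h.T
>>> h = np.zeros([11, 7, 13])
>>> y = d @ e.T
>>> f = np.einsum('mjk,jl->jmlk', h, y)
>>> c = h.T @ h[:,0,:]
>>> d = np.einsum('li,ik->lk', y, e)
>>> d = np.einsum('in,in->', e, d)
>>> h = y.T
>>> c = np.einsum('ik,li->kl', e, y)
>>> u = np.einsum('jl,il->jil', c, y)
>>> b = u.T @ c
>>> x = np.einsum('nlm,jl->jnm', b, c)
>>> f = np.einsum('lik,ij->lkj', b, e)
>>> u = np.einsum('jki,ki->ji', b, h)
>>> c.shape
(13, 7)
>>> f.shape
(7, 7, 13)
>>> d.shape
()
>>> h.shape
(7, 7)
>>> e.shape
(7, 13)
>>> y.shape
(7, 7)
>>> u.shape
(7, 7)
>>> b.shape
(7, 7, 7)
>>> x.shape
(13, 7, 7)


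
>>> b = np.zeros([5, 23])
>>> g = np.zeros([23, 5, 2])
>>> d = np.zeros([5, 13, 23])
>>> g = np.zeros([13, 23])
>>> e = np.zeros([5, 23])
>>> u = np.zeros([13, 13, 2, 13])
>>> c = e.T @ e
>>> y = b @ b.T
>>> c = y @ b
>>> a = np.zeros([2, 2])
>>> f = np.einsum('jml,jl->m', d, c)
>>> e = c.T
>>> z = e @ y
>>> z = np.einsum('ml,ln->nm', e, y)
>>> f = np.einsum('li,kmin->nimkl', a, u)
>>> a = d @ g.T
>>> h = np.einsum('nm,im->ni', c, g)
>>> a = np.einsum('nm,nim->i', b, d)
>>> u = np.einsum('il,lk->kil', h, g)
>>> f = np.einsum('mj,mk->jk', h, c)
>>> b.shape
(5, 23)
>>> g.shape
(13, 23)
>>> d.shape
(5, 13, 23)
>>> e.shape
(23, 5)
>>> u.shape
(23, 5, 13)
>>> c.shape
(5, 23)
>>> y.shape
(5, 5)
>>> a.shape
(13,)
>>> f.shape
(13, 23)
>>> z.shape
(5, 23)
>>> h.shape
(5, 13)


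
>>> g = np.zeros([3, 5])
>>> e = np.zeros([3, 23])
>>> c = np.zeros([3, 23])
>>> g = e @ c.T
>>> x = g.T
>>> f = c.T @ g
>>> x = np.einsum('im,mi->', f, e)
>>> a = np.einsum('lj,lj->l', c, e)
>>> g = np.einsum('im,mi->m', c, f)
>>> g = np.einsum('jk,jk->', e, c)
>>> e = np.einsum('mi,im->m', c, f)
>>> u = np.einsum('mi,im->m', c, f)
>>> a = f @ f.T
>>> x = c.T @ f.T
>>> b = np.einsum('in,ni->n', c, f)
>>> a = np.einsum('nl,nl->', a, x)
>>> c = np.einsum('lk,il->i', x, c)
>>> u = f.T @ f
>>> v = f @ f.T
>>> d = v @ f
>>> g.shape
()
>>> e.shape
(3,)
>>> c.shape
(3,)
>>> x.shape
(23, 23)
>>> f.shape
(23, 3)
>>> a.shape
()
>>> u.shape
(3, 3)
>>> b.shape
(23,)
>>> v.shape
(23, 23)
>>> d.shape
(23, 3)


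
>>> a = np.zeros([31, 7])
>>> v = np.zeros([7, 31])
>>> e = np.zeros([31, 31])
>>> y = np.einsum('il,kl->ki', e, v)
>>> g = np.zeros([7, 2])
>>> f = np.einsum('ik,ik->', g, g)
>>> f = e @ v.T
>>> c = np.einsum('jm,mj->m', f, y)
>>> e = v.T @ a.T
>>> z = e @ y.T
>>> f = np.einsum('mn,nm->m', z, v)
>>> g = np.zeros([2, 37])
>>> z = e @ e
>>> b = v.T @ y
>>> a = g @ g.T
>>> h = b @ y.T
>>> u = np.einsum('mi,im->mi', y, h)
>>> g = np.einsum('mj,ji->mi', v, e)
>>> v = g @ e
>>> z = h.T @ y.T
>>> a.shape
(2, 2)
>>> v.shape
(7, 31)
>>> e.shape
(31, 31)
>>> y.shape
(7, 31)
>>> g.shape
(7, 31)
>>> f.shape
(31,)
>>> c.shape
(7,)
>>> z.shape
(7, 7)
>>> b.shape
(31, 31)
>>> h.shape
(31, 7)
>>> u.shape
(7, 31)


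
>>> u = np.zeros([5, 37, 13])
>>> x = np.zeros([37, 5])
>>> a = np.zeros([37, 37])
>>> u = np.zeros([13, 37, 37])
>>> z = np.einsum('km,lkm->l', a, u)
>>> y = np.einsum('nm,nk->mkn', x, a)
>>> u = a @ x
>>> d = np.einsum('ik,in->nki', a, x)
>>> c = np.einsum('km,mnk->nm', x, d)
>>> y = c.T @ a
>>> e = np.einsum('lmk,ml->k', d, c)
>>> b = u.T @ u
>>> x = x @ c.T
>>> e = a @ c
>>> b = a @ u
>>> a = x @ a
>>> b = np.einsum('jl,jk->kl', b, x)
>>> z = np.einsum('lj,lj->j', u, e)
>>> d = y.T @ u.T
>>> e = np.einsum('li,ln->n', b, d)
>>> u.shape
(37, 5)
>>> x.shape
(37, 37)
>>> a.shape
(37, 37)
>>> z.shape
(5,)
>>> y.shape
(5, 37)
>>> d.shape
(37, 37)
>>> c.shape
(37, 5)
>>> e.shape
(37,)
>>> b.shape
(37, 5)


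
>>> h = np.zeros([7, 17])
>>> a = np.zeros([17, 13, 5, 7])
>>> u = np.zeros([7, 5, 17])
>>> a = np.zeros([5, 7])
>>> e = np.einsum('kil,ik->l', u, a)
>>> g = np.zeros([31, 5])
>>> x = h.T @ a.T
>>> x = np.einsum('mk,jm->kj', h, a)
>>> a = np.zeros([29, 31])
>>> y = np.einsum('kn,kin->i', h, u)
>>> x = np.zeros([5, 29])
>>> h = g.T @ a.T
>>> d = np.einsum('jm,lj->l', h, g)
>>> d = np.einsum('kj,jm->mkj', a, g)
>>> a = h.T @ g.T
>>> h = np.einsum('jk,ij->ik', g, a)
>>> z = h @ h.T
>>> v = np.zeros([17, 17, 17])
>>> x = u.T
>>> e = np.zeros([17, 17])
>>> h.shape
(29, 5)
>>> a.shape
(29, 31)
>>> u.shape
(7, 5, 17)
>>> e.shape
(17, 17)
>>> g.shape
(31, 5)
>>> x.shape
(17, 5, 7)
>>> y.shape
(5,)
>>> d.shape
(5, 29, 31)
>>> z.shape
(29, 29)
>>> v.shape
(17, 17, 17)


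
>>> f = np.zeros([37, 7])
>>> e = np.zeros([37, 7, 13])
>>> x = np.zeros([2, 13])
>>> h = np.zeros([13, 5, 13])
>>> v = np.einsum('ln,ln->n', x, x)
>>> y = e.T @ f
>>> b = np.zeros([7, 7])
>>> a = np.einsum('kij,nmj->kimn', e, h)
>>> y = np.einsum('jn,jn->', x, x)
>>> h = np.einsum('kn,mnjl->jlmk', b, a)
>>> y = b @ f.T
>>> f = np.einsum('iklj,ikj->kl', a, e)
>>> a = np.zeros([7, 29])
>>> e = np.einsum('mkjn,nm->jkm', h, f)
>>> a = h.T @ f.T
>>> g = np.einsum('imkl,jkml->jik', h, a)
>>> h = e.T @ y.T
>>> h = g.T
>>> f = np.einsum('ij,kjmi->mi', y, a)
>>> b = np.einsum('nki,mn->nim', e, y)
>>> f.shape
(13, 7)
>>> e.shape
(37, 13, 5)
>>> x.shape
(2, 13)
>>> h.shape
(37, 5, 7)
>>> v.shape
(13,)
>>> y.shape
(7, 37)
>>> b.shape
(37, 5, 7)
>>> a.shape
(7, 37, 13, 7)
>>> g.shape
(7, 5, 37)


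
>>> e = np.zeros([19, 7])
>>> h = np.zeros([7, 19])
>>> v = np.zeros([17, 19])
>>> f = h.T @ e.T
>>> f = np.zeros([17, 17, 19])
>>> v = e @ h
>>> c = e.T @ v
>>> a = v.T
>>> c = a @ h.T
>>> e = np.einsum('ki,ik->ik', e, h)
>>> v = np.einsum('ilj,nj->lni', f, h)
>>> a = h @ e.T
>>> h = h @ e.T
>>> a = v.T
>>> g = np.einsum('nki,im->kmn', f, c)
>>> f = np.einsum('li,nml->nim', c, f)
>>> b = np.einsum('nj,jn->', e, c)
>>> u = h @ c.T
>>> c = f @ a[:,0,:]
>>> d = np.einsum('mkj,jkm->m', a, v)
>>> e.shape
(7, 19)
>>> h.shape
(7, 7)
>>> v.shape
(17, 7, 17)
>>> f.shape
(17, 7, 17)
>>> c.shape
(17, 7, 17)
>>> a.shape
(17, 7, 17)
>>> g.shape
(17, 7, 17)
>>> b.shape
()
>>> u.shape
(7, 19)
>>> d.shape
(17,)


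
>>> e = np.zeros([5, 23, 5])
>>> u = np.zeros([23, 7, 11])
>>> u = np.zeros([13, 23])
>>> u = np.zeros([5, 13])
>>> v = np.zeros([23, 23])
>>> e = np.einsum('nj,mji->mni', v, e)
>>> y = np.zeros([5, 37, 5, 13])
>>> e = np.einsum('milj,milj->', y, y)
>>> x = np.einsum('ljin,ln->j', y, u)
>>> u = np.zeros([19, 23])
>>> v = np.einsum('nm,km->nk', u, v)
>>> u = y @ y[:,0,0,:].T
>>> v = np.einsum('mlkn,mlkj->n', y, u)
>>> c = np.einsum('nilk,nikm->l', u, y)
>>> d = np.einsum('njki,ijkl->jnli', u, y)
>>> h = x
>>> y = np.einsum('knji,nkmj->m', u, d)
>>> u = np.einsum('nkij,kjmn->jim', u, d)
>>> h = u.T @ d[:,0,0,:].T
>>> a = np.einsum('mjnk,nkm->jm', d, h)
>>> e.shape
()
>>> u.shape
(5, 5, 13)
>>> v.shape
(13,)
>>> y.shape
(13,)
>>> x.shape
(37,)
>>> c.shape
(5,)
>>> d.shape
(37, 5, 13, 5)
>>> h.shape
(13, 5, 37)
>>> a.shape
(5, 37)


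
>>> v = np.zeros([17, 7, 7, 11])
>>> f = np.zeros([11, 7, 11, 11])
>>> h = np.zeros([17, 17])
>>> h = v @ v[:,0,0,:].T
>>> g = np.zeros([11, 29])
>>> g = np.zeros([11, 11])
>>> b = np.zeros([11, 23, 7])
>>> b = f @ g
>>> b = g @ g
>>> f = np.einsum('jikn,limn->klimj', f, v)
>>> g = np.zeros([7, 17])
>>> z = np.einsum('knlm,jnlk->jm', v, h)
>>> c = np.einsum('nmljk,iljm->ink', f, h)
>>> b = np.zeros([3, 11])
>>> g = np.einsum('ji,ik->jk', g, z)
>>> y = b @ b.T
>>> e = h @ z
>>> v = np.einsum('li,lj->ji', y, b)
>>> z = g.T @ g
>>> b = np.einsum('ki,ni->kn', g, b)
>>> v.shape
(11, 3)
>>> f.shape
(11, 17, 7, 7, 11)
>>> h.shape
(17, 7, 7, 17)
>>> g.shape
(7, 11)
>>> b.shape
(7, 3)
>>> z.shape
(11, 11)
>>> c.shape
(17, 11, 11)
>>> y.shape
(3, 3)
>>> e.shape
(17, 7, 7, 11)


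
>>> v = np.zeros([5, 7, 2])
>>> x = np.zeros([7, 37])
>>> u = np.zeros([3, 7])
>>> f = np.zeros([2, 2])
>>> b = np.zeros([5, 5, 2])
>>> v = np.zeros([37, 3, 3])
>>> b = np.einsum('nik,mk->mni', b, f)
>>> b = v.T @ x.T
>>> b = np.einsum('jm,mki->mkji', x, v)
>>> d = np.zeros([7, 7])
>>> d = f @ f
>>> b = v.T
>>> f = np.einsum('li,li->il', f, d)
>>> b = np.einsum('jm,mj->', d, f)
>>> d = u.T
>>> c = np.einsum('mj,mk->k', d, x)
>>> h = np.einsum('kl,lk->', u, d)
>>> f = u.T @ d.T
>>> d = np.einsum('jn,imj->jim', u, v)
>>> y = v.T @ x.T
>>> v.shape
(37, 3, 3)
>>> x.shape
(7, 37)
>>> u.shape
(3, 7)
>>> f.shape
(7, 7)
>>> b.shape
()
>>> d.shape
(3, 37, 3)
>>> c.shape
(37,)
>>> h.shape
()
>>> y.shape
(3, 3, 7)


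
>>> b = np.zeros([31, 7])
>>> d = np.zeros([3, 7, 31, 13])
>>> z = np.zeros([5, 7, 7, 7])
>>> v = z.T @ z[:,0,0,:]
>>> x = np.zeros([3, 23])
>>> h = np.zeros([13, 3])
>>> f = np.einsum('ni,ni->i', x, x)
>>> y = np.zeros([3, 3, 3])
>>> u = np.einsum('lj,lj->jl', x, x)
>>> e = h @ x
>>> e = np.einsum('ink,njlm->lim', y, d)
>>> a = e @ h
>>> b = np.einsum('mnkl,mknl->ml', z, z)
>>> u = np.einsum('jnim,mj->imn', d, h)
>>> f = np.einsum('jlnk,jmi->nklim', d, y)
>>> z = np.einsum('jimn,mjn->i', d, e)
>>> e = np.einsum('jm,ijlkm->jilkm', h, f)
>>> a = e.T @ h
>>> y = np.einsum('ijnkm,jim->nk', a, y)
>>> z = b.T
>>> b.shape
(5, 7)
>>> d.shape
(3, 7, 31, 13)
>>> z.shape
(7, 5)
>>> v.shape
(7, 7, 7, 7)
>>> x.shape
(3, 23)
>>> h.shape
(13, 3)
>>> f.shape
(31, 13, 7, 3, 3)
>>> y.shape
(7, 31)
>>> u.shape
(31, 13, 7)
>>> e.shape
(13, 31, 7, 3, 3)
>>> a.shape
(3, 3, 7, 31, 3)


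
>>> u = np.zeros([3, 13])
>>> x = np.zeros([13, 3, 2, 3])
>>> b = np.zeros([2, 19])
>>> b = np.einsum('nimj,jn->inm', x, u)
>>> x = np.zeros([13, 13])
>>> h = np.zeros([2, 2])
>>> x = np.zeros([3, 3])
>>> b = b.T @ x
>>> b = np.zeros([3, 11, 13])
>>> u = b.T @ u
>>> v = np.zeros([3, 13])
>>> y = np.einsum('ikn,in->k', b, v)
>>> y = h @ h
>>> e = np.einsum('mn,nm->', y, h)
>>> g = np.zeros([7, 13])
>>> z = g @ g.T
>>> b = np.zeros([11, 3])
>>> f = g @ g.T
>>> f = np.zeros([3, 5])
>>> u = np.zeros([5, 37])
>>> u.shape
(5, 37)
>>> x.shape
(3, 3)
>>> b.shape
(11, 3)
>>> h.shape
(2, 2)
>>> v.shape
(3, 13)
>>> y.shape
(2, 2)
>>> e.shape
()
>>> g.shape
(7, 13)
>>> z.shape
(7, 7)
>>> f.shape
(3, 5)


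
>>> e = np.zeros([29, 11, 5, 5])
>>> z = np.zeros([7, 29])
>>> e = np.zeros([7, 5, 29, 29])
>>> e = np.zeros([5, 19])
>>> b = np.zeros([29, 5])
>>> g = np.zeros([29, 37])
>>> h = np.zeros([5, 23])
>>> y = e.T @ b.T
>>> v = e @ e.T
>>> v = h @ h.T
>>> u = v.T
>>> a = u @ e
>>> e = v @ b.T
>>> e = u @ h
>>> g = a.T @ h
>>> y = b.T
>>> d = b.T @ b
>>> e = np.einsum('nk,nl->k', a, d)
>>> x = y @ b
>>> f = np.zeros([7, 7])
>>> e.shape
(19,)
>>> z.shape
(7, 29)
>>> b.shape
(29, 5)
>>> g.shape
(19, 23)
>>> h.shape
(5, 23)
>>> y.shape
(5, 29)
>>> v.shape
(5, 5)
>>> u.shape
(5, 5)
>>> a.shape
(5, 19)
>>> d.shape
(5, 5)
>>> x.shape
(5, 5)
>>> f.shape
(7, 7)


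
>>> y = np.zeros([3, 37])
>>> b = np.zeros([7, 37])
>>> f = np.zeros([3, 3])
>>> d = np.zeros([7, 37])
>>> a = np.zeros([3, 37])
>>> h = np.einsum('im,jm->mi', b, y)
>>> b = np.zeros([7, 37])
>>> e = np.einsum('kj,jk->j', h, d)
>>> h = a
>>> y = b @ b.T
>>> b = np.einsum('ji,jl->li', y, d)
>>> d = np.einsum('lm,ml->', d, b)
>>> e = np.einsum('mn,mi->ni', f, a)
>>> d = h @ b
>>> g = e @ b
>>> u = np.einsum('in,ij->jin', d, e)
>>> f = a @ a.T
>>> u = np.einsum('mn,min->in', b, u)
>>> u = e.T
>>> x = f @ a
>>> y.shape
(7, 7)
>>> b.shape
(37, 7)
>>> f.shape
(3, 3)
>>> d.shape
(3, 7)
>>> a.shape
(3, 37)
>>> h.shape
(3, 37)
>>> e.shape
(3, 37)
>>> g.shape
(3, 7)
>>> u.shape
(37, 3)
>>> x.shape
(3, 37)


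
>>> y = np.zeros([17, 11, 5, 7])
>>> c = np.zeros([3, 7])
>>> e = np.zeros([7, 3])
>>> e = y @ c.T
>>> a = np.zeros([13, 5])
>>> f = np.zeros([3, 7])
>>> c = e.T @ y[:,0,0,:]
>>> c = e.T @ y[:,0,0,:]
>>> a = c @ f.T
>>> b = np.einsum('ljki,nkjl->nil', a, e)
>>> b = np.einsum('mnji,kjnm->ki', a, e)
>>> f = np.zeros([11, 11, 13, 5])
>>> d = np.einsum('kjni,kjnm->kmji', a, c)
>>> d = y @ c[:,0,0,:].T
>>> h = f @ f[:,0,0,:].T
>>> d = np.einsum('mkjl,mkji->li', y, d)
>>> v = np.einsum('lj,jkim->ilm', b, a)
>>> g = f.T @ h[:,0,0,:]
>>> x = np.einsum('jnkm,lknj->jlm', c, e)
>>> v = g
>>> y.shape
(17, 11, 5, 7)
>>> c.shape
(3, 5, 11, 7)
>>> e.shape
(17, 11, 5, 3)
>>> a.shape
(3, 5, 11, 3)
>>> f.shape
(11, 11, 13, 5)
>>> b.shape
(17, 3)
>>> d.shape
(7, 3)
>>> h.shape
(11, 11, 13, 11)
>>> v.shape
(5, 13, 11, 11)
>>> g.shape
(5, 13, 11, 11)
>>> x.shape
(3, 17, 7)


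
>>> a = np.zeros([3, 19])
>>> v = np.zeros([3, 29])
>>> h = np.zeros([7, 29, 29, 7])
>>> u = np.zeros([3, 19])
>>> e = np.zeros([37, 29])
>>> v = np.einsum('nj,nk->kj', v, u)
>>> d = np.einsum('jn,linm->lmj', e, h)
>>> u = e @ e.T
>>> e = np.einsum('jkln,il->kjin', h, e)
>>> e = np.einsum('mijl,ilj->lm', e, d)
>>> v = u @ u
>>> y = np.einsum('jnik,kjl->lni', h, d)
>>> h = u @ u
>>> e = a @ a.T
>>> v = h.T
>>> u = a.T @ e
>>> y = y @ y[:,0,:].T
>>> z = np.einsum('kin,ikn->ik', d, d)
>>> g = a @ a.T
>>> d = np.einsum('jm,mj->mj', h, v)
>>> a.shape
(3, 19)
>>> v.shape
(37, 37)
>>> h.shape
(37, 37)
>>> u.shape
(19, 3)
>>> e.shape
(3, 3)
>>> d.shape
(37, 37)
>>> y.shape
(37, 29, 37)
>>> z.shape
(7, 7)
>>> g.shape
(3, 3)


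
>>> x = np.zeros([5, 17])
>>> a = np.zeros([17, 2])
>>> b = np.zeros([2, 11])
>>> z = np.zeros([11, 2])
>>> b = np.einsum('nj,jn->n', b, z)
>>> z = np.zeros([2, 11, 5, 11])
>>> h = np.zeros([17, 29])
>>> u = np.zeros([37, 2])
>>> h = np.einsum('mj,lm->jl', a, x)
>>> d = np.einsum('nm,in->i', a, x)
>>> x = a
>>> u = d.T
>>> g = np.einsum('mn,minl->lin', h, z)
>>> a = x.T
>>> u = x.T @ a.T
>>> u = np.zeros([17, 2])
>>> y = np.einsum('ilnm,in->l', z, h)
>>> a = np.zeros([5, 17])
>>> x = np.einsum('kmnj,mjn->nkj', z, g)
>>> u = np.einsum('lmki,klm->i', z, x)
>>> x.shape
(5, 2, 11)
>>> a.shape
(5, 17)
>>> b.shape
(2,)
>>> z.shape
(2, 11, 5, 11)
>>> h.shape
(2, 5)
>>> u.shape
(11,)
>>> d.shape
(5,)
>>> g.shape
(11, 11, 5)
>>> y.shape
(11,)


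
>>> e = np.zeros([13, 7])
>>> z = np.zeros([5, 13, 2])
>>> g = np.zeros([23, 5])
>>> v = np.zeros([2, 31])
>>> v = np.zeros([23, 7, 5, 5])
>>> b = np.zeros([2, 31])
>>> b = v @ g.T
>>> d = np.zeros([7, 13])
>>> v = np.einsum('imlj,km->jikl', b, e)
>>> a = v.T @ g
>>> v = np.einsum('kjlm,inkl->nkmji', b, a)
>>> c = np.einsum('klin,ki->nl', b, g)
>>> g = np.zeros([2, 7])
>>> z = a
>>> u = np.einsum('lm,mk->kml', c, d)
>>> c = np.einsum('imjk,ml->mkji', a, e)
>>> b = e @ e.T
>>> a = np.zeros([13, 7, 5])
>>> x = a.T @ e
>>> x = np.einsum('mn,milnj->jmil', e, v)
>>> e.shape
(13, 7)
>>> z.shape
(5, 13, 23, 5)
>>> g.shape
(2, 7)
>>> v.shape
(13, 23, 23, 7, 5)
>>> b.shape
(13, 13)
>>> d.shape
(7, 13)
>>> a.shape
(13, 7, 5)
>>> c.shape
(13, 5, 23, 5)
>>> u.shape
(13, 7, 23)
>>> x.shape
(5, 13, 23, 23)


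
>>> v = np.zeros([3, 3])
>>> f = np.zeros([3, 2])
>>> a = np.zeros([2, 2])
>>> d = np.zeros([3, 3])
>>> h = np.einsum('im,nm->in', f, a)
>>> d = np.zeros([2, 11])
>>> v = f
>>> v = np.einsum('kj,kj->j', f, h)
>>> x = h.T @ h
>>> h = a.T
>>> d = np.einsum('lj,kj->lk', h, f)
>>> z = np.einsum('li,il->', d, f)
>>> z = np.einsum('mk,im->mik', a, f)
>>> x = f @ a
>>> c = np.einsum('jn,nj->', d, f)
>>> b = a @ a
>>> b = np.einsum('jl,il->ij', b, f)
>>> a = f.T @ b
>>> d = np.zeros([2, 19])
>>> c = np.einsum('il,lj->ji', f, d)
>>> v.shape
(2,)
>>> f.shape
(3, 2)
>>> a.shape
(2, 2)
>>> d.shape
(2, 19)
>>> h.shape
(2, 2)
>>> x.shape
(3, 2)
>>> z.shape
(2, 3, 2)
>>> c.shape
(19, 3)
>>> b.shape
(3, 2)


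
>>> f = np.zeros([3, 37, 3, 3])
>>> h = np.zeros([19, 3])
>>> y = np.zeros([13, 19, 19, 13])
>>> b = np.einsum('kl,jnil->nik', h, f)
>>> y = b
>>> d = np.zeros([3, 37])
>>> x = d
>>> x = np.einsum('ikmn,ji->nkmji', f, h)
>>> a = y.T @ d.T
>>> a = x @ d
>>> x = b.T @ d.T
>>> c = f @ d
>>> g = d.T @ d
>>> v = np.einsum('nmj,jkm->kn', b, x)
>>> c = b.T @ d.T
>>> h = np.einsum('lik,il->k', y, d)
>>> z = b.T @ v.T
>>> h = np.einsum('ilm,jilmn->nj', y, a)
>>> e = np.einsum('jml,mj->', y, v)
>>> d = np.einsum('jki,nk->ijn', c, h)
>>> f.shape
(3, 37, 3, 3)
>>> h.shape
(37, 3)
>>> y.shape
(37, 3, 19)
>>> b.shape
(37, 3, 19)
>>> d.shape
(3, 19, 37)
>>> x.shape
(19, 3, 3)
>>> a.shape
(3, 37, 3, 19, 37)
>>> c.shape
(19, 3, 3)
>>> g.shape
(37, 37)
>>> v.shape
(3, 37)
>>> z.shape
(19, 3, 3)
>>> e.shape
()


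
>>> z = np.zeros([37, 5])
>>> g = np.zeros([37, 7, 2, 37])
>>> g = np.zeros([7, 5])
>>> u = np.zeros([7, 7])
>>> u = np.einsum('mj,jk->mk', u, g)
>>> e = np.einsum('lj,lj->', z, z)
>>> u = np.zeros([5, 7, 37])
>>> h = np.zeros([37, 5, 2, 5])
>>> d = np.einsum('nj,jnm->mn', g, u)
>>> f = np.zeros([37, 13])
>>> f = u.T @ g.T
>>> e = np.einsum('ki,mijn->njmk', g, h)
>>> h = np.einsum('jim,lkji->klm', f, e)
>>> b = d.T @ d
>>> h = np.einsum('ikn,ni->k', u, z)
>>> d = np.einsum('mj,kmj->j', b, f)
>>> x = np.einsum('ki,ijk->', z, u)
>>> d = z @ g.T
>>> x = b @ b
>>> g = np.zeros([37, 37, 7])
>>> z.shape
(37, 5)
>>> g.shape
(37, 37, 7)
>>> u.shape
(5, 7, 37)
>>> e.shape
(5, 2, 37, 7)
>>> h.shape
(7,)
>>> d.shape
(37, 7)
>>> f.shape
(37, 7, 7)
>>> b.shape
(7, 7)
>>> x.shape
(7, 7)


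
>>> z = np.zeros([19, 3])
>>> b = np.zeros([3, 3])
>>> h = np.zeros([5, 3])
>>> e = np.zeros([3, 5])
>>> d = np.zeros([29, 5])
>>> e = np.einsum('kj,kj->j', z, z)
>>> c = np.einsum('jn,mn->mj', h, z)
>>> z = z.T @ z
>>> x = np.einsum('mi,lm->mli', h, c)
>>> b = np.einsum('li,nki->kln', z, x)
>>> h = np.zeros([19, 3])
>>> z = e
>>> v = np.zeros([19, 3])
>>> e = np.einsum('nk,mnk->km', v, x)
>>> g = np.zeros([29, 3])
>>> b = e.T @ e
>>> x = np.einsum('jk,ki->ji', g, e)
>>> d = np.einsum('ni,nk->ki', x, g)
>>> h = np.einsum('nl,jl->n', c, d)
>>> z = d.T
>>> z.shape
(5, 3)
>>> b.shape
(5, 5)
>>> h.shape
(19,)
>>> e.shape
(3, 5)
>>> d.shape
(3, 5)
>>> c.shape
(19, 5)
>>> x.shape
(29, 5)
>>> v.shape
(19, 3)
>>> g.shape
(29, 3)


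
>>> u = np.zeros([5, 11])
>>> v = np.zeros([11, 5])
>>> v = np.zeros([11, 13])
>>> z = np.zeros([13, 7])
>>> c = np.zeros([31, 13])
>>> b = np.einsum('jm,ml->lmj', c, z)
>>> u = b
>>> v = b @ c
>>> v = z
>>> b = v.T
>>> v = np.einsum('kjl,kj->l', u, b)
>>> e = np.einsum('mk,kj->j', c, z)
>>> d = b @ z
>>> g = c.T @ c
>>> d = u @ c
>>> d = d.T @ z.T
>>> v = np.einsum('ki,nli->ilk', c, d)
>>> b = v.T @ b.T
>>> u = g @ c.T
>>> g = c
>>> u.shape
(13, 31)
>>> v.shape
(13, 13, 31)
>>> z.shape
(13, 7)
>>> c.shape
(31, 13)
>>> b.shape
(31, 13, 7)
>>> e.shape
(7,)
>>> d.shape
(13, 13, 13)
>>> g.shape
(31, 13)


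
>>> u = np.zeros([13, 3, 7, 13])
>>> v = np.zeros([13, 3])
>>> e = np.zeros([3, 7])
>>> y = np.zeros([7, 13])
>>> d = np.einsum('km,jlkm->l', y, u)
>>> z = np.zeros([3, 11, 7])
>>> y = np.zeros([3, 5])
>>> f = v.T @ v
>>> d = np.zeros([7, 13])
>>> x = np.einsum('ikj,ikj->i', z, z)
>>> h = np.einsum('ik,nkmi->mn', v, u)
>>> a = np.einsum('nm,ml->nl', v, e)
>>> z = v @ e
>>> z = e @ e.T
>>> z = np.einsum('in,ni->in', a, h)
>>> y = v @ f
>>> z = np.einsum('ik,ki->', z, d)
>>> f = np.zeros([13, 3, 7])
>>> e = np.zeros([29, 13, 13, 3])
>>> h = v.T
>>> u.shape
(13, 3, 7, 13)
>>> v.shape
(13, 3)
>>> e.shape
(29, 13, 13, 3)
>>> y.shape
(13, 3)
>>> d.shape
(7, 13)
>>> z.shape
()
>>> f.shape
(13, 3, 7)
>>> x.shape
(3,)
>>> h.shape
(3, 13)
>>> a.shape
(13, 7)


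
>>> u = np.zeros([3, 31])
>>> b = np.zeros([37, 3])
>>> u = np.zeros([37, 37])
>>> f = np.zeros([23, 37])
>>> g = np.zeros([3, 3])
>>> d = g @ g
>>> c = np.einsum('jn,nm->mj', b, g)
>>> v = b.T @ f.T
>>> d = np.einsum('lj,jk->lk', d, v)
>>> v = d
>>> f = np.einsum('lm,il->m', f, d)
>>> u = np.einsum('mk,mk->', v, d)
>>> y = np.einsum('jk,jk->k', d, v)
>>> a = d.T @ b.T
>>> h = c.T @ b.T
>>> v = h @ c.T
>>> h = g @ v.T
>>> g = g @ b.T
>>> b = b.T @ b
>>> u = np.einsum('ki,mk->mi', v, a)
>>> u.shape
(23, 3)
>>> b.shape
(3, 3)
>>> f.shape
(37,)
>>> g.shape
(3, 37)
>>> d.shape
(3, 23)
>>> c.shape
(3, 37)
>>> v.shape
(37, 3)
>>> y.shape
(23,)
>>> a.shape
(23, 37)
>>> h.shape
(3, 37)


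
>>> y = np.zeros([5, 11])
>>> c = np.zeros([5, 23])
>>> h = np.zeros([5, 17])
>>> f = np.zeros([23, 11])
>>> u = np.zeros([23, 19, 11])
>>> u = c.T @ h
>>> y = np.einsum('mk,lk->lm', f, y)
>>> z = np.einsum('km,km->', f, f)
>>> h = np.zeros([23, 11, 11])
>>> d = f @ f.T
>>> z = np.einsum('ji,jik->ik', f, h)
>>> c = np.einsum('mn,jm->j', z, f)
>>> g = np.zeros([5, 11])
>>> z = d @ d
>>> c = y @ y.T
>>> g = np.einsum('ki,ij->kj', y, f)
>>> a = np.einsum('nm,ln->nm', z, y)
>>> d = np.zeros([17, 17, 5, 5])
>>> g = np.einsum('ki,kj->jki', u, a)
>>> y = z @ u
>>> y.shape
(23, 17)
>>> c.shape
(5, 5)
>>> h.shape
(23, 11, 11)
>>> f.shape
(23, 11)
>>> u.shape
(23, 17)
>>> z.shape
(23, 23)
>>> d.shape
(17, 17, 5, 5)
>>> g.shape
(23, 23, 17)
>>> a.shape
(23, 23)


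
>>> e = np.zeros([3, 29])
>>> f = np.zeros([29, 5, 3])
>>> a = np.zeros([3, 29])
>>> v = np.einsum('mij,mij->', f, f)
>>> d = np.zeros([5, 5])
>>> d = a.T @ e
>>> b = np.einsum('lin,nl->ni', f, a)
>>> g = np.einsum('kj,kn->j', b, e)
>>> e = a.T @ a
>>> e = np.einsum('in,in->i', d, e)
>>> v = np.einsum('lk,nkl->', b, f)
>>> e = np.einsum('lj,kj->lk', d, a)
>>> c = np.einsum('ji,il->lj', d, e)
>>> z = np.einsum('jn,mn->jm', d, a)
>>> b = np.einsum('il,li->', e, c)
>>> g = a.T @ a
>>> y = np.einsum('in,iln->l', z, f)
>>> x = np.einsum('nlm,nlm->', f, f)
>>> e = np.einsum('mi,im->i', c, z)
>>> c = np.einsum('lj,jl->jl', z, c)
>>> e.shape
(29,)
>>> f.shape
(29, 5, 3)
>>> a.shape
(3, 29)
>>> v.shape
()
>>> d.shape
(29, 29)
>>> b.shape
()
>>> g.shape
(29, 29)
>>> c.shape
(3, 29)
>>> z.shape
(29, 3)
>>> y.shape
(5,)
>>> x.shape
()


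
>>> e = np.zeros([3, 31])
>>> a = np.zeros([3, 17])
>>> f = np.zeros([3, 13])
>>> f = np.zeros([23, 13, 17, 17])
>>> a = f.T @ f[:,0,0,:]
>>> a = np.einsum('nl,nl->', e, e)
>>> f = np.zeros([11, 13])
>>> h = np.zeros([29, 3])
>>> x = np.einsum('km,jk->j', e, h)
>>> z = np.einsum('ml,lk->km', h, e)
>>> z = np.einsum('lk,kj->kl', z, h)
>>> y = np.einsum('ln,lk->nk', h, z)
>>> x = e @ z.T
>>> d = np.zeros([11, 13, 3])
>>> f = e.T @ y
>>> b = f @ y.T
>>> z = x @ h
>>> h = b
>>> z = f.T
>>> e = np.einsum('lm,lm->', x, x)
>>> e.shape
()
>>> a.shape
()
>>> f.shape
(31, 31)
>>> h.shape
(31, 3)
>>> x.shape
(3, 29)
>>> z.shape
(31, 31)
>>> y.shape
(3, 31)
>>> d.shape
(11, 13, 3)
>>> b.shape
(31, 3)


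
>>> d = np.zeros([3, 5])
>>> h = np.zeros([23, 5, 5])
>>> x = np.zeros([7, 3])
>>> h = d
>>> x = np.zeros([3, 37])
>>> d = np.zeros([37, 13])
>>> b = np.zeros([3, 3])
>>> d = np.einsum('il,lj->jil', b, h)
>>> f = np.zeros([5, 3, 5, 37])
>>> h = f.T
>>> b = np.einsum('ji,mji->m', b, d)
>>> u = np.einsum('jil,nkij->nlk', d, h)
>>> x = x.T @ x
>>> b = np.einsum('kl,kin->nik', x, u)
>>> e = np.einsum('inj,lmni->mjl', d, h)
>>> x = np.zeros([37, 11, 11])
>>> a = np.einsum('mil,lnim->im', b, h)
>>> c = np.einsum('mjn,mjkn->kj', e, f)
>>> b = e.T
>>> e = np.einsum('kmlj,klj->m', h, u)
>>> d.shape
(5, 3, 3)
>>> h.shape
(37, 5, 3, 5)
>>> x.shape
(37, 11, 11)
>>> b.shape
(37, 3, 5)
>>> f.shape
(5, 3, 5, 37)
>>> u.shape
(37, 3, 5)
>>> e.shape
(5,)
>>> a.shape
(3, 5)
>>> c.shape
(5, 3)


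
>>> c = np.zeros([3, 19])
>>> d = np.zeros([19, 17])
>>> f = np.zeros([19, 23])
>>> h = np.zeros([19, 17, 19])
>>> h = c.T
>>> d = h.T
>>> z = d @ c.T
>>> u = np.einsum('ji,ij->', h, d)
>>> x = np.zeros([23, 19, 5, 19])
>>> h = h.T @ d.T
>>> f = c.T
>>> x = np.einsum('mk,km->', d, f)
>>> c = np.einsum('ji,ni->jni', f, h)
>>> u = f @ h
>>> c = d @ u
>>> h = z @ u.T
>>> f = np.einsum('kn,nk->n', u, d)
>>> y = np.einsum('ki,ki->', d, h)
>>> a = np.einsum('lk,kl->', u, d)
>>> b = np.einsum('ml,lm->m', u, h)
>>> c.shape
(3, 3)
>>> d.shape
(3, 19)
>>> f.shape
(3,)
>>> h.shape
(3, 19)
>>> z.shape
(3, 3)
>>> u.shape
(19, 3)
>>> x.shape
()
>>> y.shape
()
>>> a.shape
()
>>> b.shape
(19,)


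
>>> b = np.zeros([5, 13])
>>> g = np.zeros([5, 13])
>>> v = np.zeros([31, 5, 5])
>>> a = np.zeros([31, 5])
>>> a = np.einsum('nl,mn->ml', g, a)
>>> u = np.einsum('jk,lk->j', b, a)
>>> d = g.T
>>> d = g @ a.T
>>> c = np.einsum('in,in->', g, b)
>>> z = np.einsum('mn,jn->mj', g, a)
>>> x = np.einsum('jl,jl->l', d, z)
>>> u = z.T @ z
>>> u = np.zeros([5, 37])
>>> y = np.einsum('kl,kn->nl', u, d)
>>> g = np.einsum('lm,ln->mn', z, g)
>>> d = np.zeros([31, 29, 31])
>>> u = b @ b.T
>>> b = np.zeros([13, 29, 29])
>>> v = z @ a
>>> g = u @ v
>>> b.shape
(13, 29, 29)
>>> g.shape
(5, 13)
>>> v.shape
(5, 13)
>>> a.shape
(31, 13)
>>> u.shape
(5, 5)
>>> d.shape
(31, 29, 31)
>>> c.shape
()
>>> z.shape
(5, 31)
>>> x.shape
(31,)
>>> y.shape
(31, 37)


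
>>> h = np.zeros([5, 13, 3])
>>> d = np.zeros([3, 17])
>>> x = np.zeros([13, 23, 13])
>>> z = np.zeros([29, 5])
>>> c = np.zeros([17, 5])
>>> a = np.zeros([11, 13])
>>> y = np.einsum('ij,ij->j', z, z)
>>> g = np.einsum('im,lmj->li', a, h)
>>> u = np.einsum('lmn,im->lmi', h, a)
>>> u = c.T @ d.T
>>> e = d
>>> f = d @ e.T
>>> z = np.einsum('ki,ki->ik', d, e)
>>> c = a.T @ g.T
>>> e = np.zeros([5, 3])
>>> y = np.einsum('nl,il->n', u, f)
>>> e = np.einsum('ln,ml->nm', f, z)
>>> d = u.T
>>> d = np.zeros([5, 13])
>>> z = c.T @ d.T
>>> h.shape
(5, 13, 3)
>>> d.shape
(5, 13)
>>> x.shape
(13, 23, 13)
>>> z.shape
(5, 5)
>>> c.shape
(13, 5)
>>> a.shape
(11, 13)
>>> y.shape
(5,)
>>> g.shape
(5, 11)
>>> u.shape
(5, 3)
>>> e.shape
(3, 17)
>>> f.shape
(3, 3)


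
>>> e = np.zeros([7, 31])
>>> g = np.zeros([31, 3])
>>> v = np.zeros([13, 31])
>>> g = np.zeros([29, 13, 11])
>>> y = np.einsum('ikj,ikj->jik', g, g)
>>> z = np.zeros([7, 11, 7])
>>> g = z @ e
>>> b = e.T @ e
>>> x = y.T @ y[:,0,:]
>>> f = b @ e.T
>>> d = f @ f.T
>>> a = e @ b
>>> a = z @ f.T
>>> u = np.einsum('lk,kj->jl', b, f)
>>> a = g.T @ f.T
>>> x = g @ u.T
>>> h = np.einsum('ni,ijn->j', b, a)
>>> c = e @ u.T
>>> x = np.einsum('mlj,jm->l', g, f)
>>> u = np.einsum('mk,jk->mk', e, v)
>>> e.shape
(7, 31)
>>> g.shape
(7, 11, 31)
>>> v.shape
(13, 31)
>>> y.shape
(11, 29, 13)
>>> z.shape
(7, 11, 7)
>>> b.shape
(31, 31)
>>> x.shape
(11,)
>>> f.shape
(31, 7)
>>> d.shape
(31, 31)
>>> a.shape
(31, 11, 31)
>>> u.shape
(7, 31)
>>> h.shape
(11,)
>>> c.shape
(7, 7)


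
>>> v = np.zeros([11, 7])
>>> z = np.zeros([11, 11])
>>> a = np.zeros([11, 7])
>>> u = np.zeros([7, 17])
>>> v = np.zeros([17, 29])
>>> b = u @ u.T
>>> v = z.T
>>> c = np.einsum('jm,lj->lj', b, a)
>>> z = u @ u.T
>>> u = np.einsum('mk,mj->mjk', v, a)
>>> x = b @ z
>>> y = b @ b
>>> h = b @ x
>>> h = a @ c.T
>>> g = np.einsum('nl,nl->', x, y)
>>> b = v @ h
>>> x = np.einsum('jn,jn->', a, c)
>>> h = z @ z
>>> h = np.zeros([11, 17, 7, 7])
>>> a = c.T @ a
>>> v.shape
(11, 11)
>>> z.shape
(7, 7)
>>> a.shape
(7, 7)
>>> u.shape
(11, 7, 11)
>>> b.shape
(11, 11)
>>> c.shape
(11, 7)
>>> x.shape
()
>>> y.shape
(7, 7)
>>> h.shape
(11, 17, 7, 7)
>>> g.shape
()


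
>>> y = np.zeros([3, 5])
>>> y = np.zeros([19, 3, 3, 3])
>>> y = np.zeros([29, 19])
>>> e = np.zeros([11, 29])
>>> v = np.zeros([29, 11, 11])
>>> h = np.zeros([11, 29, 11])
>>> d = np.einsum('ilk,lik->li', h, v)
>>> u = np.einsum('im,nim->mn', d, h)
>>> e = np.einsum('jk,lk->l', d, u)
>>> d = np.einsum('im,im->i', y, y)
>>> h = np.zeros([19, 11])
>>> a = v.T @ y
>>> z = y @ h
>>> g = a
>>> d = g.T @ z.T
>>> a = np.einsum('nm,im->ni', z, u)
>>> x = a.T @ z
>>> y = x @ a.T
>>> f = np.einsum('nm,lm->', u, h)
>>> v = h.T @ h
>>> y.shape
(11, 29)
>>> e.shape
(11,)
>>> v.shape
(11, 11)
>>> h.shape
(19, 11)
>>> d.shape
(19, 11, 29)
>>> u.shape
(11, 11)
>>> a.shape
(29, 11)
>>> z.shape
(29, 11)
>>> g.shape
(11, 11, 19)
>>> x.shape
(11, 11)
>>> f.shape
()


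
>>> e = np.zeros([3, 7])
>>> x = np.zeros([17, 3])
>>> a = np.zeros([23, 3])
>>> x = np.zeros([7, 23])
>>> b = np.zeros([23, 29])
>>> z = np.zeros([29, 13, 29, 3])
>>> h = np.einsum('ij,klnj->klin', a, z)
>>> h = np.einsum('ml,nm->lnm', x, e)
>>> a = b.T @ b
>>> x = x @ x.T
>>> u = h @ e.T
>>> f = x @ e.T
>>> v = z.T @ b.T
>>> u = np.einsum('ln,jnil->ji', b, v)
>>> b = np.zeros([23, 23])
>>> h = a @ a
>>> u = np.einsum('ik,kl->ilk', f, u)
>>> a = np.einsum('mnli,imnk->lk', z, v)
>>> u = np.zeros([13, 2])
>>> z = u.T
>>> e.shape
(3, 7)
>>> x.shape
(7, 7)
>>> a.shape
(29, 23)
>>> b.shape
(23, 23)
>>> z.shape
(2, 13)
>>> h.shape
(29, 29)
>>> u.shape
(13, 2)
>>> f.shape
(7, 3)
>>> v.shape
(3, 29, 13, 23)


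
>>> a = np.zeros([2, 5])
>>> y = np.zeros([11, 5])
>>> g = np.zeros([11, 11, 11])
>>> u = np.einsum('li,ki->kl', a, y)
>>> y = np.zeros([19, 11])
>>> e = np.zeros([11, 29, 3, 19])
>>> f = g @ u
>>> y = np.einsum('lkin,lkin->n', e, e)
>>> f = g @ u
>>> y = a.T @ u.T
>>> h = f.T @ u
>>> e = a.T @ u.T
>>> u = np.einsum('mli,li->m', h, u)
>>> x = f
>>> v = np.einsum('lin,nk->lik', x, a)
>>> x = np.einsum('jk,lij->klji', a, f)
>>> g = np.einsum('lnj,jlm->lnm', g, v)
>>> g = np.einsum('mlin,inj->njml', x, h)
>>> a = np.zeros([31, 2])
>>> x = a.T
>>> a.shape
(31, 2)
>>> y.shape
(5, 11)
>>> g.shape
(11, 2, 5, 11)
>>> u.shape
(2,)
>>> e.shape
(5, 11)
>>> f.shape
(11, 11, 2)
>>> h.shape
(2, 11, 2)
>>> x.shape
(2, 31)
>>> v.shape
(11, 11, 5)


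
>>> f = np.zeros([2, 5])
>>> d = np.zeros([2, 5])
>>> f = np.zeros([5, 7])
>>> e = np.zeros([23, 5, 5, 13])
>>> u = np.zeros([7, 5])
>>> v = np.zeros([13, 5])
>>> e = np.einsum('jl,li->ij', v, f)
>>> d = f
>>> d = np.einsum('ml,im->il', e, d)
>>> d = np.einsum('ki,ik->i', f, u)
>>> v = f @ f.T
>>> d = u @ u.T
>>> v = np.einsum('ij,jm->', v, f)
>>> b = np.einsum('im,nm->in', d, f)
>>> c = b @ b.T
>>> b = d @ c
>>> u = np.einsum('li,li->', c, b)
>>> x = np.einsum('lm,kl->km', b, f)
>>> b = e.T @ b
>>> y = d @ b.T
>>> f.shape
(5, 7)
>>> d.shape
(7, 7)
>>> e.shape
(7, 13)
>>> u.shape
()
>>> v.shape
()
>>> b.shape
(13, 7)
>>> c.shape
(7, 7)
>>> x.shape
(5, 7)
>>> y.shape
(7, 13)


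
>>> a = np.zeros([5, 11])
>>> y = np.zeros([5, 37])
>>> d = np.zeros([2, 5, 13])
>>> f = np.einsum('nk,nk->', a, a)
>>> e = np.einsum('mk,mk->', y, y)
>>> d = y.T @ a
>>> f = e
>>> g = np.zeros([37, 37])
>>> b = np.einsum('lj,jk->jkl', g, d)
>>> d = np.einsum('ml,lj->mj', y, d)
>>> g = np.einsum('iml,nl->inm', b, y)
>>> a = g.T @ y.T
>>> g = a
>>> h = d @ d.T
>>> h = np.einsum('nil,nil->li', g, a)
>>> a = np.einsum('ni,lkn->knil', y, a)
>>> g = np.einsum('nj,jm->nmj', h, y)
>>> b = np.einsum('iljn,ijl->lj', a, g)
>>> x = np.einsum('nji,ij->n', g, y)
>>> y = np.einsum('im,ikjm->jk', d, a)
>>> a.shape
(5, 5, 37, 11)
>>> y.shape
(37, 5)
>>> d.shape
(5, 11)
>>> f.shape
()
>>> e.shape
()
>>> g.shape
(5, 37, 5)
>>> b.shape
(5, 37)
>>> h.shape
(5, 5)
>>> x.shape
(5,)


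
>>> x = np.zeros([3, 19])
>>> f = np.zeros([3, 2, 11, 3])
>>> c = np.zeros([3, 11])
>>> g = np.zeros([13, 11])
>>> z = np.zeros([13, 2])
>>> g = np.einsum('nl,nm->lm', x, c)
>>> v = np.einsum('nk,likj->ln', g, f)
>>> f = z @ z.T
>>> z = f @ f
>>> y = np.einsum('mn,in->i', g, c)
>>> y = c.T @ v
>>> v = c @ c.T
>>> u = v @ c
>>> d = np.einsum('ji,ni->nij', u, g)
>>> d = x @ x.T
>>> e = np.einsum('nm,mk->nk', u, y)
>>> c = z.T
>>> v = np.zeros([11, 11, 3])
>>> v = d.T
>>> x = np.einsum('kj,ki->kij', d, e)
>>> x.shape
(3, 19, 3)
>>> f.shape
(13, 13)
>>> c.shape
(13, 13)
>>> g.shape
(19, 11)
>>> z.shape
(13, 13)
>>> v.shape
(3, 3)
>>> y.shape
(11, 19)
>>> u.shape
(3, 11)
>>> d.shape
(3, 3)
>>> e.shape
(3, 19)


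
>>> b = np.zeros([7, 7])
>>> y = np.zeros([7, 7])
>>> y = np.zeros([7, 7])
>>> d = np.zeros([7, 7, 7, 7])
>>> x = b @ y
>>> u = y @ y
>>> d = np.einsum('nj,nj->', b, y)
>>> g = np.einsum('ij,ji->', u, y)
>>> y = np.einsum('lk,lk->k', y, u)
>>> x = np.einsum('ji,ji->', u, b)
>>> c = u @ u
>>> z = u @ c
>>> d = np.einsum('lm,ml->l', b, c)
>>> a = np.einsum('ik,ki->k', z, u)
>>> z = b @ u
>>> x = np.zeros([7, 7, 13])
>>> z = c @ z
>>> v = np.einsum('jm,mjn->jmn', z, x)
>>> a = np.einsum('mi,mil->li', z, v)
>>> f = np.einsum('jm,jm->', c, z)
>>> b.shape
(7, 7)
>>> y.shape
(7,)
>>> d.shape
(7,)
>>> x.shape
(7, 7, 13)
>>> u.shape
(7, 7)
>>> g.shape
()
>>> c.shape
(7, 7)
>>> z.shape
(7, 7)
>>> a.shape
(13, 7)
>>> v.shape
(7, 7, 13)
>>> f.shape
()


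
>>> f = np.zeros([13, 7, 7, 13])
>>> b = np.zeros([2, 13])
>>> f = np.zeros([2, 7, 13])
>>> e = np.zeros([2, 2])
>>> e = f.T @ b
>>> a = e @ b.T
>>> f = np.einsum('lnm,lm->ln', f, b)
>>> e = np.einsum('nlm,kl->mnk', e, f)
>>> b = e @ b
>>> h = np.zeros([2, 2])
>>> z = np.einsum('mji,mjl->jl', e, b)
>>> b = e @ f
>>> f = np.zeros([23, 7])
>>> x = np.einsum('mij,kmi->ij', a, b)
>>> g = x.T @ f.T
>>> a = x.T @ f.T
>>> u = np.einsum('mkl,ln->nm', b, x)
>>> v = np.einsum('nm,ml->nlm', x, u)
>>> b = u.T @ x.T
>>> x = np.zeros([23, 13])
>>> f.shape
(23, 7)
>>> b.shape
(13, 7)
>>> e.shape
(13, 13, 2)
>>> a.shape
(2, 23)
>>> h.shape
(2, 2)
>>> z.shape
(13, 13)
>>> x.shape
(23, 13)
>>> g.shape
(2, 23)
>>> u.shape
(2, 13)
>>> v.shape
(7, 13, 2)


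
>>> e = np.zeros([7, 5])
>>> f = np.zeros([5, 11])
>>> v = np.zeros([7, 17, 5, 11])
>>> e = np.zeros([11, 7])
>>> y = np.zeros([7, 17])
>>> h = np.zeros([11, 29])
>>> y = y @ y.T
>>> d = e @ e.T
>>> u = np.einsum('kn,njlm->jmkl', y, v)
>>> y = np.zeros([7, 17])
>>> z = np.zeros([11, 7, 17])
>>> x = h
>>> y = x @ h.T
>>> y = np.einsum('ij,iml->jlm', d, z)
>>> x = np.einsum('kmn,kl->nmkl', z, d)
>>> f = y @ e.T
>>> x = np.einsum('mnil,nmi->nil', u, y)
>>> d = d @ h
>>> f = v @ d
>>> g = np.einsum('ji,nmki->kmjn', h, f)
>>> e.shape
(11, 7)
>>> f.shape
(7, 17, 5, 29)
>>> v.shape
(7, 17, 5, 11)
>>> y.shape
(11, 17, 7)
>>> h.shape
(11, 29)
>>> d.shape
(11, 29)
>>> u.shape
(17, 11, 7, 5)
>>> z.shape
(11, 7, 17)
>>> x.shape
(11, 7, 5)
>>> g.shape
(5, 17, 11, 7)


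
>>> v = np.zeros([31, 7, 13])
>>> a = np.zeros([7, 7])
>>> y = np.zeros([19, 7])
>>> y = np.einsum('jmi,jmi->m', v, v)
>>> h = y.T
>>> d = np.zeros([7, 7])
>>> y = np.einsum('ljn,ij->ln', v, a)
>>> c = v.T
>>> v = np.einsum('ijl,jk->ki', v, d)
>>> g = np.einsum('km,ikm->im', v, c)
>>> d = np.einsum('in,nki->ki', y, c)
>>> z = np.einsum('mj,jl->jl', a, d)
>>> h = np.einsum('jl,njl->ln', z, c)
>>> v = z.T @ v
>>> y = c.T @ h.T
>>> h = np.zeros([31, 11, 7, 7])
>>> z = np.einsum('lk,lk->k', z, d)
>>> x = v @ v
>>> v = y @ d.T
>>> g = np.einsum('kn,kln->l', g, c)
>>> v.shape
(31, 7, 7)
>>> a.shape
(7, 7)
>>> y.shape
(31, 7, 31)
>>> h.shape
(31, 11, 7, 7)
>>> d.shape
(7, 31)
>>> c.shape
(13, 7, 31)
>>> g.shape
(7,)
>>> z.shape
(31,)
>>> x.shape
(31, 31)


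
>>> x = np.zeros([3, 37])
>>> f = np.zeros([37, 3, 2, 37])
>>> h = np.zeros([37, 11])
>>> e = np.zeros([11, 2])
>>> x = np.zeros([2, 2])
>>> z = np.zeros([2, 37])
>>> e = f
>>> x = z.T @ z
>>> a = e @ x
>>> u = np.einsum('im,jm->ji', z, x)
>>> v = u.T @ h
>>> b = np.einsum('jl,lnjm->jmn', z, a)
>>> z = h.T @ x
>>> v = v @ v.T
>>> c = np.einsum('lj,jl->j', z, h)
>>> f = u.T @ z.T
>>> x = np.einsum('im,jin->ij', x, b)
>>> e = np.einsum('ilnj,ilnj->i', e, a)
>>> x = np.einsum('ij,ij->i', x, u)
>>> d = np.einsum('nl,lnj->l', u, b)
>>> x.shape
(37,)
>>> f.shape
(2, 11)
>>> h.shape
(37, 11)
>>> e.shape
(37,)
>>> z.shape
(11, 37)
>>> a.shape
(37, 3, 2, 37)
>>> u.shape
(37, 2)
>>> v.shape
(2, 2)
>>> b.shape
(2, 37, 3)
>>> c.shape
(37,)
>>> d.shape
(2,)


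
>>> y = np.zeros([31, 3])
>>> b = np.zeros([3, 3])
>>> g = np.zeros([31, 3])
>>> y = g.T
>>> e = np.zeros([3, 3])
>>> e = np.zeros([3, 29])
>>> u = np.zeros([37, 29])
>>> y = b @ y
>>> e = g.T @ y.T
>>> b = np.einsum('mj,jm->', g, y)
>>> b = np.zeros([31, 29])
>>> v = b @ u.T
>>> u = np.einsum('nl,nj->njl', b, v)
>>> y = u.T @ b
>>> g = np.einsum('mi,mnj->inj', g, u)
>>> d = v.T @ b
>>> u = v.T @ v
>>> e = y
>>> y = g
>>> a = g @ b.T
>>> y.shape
(3, 37, 29)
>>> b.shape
(31, 29)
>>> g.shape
(3, 37, 29)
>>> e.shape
(29, 37, 29)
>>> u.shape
(37, 37)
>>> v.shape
(31, 37)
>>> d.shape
(37, 29)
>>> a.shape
(3, 37, 31)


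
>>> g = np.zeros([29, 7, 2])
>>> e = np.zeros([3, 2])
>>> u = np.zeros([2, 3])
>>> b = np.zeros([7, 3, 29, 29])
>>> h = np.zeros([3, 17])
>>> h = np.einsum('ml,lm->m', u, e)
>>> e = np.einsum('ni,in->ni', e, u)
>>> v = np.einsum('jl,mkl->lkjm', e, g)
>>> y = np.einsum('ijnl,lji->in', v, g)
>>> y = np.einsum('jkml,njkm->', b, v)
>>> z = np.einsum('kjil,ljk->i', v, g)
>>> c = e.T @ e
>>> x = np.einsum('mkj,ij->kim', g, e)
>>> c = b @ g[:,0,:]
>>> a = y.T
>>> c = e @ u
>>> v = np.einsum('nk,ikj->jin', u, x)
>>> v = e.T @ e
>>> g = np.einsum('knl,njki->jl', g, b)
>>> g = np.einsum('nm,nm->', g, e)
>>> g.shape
()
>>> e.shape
(3, 2)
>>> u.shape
(2, 3)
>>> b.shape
(7, 3, 29, 29)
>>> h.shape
(2,)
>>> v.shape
(2, 2)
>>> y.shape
()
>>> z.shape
(3,)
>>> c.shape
(3, 3)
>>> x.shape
(7, 3, 29)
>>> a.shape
()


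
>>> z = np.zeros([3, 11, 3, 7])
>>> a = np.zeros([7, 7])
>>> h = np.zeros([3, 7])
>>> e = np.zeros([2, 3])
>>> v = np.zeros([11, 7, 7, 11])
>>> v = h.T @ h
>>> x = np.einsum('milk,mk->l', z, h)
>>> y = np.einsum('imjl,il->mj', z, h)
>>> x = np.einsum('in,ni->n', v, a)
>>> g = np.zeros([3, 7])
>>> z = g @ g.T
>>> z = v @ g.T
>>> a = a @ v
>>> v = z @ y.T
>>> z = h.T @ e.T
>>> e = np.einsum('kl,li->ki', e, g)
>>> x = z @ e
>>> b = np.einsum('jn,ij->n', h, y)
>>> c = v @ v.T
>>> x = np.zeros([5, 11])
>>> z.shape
(7, 2)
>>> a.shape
(7, 7)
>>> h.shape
(3, 7)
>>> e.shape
(2, 7)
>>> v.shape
(7, 11)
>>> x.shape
(5, 11)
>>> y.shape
(11, 3)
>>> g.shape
(3, 7)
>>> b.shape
(7,)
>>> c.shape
(7, 7)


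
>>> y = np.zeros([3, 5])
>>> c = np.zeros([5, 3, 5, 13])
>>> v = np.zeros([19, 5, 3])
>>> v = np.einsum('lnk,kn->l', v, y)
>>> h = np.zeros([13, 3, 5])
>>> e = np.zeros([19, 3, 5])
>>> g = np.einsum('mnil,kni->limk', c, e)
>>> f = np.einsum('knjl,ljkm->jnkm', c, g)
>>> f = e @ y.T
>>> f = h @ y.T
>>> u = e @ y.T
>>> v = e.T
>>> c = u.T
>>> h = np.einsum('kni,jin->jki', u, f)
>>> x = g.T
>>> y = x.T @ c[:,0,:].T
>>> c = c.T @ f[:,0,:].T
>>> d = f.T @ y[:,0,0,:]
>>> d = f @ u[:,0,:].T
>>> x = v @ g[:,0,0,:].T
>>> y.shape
(13, 5, 5, 3)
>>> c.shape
(19, 3, 13)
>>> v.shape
(5, 3, 19)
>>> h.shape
(13, 19, 3)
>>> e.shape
(19, 3, 5)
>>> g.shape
(13, 5, 5, 19)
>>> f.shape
(13, 3, 3)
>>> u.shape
(19, 3, 3)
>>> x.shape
(5, 3, 13)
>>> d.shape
(13, 3, 19)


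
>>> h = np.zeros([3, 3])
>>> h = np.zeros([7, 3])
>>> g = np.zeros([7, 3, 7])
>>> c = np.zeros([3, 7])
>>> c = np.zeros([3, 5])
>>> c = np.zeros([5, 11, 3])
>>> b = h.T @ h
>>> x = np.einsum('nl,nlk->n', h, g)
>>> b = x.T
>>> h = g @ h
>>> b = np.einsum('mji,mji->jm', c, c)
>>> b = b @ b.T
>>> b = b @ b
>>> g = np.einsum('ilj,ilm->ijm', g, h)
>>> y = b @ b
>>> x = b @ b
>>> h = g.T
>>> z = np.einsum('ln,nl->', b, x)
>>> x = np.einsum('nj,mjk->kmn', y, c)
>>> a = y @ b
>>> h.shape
(3, 7, 7)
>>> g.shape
(7, 7, 3)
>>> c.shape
(5, 11, 3)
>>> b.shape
(11, 11)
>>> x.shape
(3, 5, 11)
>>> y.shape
(11, 11)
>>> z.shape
()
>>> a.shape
(11, 11)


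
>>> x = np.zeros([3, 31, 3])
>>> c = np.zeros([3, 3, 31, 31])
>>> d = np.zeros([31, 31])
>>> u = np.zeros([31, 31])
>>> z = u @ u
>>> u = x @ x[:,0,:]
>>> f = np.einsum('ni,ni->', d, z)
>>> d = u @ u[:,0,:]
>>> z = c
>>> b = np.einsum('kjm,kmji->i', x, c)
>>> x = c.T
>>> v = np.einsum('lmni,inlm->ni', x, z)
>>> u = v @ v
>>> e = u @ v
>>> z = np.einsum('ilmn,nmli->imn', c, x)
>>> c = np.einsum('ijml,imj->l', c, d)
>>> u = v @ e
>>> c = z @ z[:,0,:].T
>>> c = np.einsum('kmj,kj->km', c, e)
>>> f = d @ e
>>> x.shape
(31, 31, 3, 3)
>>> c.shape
(3, 31)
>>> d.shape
(3, 31, 3)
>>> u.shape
(3, 3)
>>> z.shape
(3, 31, 31)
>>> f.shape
(3, 31, 3)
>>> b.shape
(31,)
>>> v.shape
(3, 3)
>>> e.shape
(3, 3)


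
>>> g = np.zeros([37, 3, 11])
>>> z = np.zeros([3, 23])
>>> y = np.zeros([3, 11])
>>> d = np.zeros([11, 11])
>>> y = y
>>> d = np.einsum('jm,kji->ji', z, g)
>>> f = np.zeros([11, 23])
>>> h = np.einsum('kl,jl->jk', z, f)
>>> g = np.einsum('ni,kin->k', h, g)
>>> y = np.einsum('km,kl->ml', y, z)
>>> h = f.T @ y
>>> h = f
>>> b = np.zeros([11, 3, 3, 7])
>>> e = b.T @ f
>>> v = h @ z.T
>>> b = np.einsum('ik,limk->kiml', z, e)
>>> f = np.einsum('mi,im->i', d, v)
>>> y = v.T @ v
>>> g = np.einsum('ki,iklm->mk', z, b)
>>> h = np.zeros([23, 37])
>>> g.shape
(7, 3)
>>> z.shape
(3, 23)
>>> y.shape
(3, 3)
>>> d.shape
(3, 11)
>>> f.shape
(11,)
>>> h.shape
(23, 37)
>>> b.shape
(23, 3, 3, 7)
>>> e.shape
(7, 3, 3, 23)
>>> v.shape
(11, 3)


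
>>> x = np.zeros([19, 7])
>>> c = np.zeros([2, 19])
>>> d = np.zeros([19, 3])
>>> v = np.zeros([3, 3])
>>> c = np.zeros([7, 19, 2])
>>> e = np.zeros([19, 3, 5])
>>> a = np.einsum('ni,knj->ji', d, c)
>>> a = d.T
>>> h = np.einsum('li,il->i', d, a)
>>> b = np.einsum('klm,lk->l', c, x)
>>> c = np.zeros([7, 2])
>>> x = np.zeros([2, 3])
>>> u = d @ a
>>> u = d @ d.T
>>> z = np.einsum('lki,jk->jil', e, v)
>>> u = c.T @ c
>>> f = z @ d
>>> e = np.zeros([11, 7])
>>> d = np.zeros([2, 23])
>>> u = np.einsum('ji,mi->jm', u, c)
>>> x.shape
(2, 3)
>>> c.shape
(7, 2)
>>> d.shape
(2, 23)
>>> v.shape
(3, 3)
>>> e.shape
(11, 7)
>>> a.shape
(3, 19)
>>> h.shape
(3,)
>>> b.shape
(19,)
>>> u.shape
(2, 7)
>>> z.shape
(3, 5, 19)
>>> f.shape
(3, 5, 3)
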